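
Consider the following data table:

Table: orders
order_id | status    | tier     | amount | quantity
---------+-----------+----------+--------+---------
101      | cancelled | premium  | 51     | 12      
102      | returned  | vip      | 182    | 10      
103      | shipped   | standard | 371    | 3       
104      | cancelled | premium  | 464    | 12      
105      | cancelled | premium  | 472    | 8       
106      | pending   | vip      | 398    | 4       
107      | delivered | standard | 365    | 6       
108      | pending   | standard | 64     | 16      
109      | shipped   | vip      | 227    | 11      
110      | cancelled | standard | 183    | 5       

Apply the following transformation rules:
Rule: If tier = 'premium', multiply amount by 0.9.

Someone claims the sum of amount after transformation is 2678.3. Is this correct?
Yes, the result is correct.

Step 1: Calculate the correct sum after transformation
Step 2: Apply multiplier 0.9 to records where tier = 'premium'
Step 3: Correct result = 2678.3
Step 4: Claimed result = 2678.3
Step 5: 2678.3 = 2678.3 ✓
Conclusion: The claimed result is correct.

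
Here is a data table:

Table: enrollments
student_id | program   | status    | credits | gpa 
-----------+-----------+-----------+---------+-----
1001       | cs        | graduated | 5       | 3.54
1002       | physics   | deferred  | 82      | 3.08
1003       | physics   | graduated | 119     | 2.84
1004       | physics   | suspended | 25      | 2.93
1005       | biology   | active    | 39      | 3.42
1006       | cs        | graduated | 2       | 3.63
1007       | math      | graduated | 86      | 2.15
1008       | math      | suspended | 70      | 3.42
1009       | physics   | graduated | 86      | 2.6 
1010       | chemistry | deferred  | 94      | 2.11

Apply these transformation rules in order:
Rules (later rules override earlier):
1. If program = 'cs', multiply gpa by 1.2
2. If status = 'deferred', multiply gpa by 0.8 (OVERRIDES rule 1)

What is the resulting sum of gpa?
30.12

Step 1: Rule 2 takes priority for records with status = 'deferred'
  - 2 records: 5.19 × 0.8 = 4.15
Step 2: Rule 1 applies to remaining records with program = 'cs'
  - 2 records: 7.17 × 1.2 = 8.6
Step 3: Other records unchanged: 17.36
Step 4: Final sum = 4.15 + 8.6 + 17.36 = 30.12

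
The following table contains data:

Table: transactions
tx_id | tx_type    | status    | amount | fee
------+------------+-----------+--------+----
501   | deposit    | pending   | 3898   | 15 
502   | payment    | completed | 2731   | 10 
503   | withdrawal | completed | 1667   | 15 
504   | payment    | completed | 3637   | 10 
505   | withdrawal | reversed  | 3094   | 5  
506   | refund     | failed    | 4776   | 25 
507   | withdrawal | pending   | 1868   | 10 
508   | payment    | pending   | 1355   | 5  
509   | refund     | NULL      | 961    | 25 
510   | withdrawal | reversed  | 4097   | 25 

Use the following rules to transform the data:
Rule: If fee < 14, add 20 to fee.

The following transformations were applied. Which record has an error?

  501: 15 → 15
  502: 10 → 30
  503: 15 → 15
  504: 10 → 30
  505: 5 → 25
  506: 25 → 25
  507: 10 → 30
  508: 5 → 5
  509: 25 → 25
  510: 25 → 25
Record 508 has an error. The correct transformed value should be 25, not 5.

Step 1: Check each record against the rule
Step 2: Record 508 has fee = 5
Step 3: Since 5 < 14, the bonus should have been applied
Step 4: Correct value = 25, but claimed value = 5
Conclusion: Record 508 has the error.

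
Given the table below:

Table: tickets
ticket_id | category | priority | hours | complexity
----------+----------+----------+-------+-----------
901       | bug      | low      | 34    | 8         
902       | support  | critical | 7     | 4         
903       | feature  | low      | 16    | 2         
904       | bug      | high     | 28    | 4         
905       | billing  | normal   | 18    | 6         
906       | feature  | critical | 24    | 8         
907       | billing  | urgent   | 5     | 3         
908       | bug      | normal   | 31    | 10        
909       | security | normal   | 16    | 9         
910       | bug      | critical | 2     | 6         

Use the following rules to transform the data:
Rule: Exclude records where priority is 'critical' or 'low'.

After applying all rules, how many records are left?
5

Step 1: Count records to exclude
  - 3 (critical) + 2 (low) = 5 records
Step 2: Total records: 10
Step 3: Remaining = 10 - 5 = 5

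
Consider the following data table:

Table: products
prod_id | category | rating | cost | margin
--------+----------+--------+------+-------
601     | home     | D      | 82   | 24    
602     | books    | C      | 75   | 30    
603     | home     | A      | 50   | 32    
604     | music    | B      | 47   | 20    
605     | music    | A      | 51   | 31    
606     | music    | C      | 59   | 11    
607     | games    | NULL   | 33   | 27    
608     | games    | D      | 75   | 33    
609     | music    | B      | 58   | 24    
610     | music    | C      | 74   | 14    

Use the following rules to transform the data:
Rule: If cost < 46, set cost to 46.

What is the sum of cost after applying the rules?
617

Step 1: 1 records have cost < 46
Step 2: These records originally summed to 33
Step 3: After setting to minimum: 1 × 46 = 46
Step 4: Unaffected records sum: 571
Step 5: Final sum = 46 + 571 = 617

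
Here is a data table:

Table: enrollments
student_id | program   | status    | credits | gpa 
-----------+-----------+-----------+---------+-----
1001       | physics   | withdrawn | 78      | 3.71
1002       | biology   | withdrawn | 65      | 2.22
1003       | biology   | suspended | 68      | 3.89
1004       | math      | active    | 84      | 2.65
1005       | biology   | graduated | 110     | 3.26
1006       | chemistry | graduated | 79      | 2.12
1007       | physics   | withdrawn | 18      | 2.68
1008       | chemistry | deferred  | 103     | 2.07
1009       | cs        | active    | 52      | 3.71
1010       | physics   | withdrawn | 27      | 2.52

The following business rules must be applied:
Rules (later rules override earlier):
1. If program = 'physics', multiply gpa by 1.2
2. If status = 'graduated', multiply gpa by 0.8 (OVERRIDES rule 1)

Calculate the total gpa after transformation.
29.54

Step 1: Rule 2 takes priority for records with status = 'graduated'
  - 2 records: 5.38 × 0.8 = 4.3
Step 2: Rule 1 applies to remaining records with program = 'physics'
  - 3 records: 8.91 × 1.2 = 10.69
Step 3: Other records unchanged: 14.54
Step 4: Final sum = 4.3 + 10.69 + 14.54 = 29.54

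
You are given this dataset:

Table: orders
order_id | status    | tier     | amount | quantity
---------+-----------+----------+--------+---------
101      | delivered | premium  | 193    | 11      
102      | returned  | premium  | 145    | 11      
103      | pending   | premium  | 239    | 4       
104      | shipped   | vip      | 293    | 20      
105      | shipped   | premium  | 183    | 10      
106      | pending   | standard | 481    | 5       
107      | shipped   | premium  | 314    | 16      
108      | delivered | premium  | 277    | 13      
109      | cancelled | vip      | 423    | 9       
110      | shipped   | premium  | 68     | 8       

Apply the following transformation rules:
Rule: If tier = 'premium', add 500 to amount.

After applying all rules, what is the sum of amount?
6116

Step 1: Count records where tier = 'premium': 7
Step 2: Total bonus added: 7 × 500 = 3500
Step 3: Original sum of amount: 2616
Step 4: Final sum = 2616 + 3500 = 6116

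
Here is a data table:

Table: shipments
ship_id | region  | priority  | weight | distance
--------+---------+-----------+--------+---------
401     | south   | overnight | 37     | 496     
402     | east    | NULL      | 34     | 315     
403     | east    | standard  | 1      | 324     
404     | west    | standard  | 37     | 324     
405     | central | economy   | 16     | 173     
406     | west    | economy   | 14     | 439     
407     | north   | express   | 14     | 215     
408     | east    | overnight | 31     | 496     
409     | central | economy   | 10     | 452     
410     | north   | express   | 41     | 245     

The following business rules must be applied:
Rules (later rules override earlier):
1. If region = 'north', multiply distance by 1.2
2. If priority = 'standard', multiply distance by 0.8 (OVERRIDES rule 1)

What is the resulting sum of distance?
3441.4

Step 1: Rule 2 takes priority for records with priority = 'standard'
  - 2 records: 648 × 0.8 = 518.4
Step 2: Rule 1 applies to remaining records with region = 'north'
  - 2 records: 460 × 1.2 = 552.0
Step 3: Other records unchanged: 2371
Step 4: Final sum = 518.4 + 552.0 + 2371 = 3441.4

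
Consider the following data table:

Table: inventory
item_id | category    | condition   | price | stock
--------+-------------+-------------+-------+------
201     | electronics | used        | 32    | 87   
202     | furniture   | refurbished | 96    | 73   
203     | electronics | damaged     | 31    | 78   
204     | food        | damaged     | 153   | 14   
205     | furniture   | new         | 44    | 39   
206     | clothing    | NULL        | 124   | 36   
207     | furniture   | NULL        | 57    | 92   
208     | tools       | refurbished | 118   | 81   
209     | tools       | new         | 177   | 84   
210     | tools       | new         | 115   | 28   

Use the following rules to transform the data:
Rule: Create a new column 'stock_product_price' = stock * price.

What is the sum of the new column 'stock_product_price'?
53422

Step 1: For each record, compute stock * price
Example calculations:
  87 * 32 = 2784
  73 * 96 = 7008
  78 * 31 = 2418
  ...
Step 2: Sum all derived values
Step 3: Total = 53422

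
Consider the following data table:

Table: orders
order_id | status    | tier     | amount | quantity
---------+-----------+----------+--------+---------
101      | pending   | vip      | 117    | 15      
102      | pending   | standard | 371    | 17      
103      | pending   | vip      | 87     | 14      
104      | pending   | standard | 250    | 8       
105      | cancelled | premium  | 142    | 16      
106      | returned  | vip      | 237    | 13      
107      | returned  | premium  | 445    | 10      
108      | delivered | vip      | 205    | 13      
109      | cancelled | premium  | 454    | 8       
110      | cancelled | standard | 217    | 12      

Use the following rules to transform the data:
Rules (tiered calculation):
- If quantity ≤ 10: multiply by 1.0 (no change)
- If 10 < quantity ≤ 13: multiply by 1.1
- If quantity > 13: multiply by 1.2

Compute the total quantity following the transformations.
142.2

Step 1: Tier 1 (quantity ≤ 10): 3 records, sum = 26 × 1.0 = 26.0
Step 2: Tier 2 (10 < quantity ≤ 13): 3 records, sum = 38 × 1.1 = 41.8
Step 3: Tier 3 (quantity > 13): 4 records, sum = 62 × 1.2 = 74.4
Step 4: Final sum = 26.0 + 41.8 + 74.4 = 142.2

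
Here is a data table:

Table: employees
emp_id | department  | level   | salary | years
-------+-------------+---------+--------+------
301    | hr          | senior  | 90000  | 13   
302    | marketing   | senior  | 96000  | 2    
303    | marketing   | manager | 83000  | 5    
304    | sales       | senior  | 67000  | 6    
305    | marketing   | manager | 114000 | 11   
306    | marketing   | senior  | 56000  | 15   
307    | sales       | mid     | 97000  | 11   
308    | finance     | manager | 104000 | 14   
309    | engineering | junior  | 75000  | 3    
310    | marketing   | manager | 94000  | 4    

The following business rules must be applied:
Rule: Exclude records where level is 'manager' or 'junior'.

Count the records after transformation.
5

Step 1: Count records to exclude
  - 4 (manager) + 1 (junior) = 5 records
Step 2: Total records: 10
Step 3: Remaining = 10 - 5 = 5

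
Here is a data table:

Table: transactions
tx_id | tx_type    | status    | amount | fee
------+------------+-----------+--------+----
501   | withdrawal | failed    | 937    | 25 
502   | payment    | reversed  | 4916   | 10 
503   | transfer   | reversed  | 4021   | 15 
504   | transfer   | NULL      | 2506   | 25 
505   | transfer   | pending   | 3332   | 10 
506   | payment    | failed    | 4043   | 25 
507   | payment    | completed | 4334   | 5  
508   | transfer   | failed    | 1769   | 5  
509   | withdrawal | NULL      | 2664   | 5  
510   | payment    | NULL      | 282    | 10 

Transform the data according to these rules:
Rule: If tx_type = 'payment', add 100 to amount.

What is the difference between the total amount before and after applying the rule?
400

Step 1: Original sum of amount = 28804
Step 2: 4 records have tx_type = 'payment'
Step 3: Each affected record changes by 100
Step 4: Total change = 4 × 100 = 400
Step 5: New sum = 28804 + 400 = 29204
Step 6: Difference = |29204 - 28804| = 400
        (Sum increased by 400)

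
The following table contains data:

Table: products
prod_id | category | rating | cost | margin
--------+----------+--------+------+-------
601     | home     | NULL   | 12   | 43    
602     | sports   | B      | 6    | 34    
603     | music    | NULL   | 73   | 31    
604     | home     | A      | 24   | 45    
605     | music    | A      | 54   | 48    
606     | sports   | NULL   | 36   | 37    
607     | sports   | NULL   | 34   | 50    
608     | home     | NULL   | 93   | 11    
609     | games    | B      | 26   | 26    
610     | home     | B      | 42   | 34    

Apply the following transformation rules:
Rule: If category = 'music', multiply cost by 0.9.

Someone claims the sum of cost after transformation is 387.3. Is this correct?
Yes, the result is correct.

Step 1: Calculate the correct sum after transformation
Step 2: Apply multiplier 0.9 to records where category = 'music'
Step 3: Correct result = 387.3
Step 4: Claimed result = 387.3
Step 5: 387.3 = 387.3 ✓
Conclusion: The claimed result is correct.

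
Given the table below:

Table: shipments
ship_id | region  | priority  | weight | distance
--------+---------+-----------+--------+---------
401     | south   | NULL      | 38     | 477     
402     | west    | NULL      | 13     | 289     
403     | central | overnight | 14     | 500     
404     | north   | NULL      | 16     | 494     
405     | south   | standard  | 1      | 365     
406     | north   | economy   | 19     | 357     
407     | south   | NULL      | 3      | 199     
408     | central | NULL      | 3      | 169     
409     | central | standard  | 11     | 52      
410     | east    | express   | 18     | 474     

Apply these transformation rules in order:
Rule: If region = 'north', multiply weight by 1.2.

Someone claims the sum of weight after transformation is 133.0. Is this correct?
No, the correct result is 143.0.

Step 1: Calculate the correct sum after transformation
Step 2: Apply multiplier 1.2 to records where region = 'north'
Step 3: Correct result = 143.0
Step 4: Claimed result = 133.0
Step 5: 143.0 ≠ 133.0
Conclusion: The claimed result is incorrect. The correct answer is 143.0.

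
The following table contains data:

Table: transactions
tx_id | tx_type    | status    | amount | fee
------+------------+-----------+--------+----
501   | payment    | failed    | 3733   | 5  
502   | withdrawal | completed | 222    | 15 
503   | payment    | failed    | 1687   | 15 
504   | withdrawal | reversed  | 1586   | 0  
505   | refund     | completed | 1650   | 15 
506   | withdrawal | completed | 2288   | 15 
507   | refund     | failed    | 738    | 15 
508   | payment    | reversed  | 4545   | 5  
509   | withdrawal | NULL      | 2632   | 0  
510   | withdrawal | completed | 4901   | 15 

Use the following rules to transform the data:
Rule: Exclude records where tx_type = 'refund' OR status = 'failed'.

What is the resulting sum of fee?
50

Step 1: Find records where tx_type = 'refund' OR status = 'failed'
Step 2: 4 records match, summing to 50
Step 3: Original sum: 100
Step 4: Remaining sum = 100 - 50 = 50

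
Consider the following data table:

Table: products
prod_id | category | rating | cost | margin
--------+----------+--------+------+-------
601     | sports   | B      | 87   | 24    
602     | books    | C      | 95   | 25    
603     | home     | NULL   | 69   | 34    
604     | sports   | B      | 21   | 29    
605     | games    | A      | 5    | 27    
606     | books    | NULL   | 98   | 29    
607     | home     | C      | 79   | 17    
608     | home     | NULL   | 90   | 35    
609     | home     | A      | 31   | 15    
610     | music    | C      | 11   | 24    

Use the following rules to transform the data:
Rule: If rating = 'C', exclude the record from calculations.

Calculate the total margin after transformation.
193

Step 1: Identify records where rating = 'C'
Step 2: The excluded records sum to 66
Step 3: Original total margin = 259
Step 4: Remaining total = 259 - 66 = 193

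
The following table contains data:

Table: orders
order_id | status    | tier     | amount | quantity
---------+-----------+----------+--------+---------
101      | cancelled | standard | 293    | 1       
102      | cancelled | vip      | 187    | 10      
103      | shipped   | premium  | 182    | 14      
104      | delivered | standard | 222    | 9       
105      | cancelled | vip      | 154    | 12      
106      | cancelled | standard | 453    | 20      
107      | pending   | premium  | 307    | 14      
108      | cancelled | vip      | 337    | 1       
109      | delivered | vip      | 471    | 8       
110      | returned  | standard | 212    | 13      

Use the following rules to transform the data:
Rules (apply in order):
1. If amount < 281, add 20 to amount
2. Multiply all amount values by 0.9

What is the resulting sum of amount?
2626.2

Step 1: Apply Rule 1 - Add 20 to records with amount < 281
  - 5 records affected: 957 + (5 × 20) = 1057
  - Unaffected records: 1861
  - Sum after Rule 1: 2918
Step 2: Apply Rule 2 - Multiply all by 0.9
  - 2918 × 0.9 = 2626.2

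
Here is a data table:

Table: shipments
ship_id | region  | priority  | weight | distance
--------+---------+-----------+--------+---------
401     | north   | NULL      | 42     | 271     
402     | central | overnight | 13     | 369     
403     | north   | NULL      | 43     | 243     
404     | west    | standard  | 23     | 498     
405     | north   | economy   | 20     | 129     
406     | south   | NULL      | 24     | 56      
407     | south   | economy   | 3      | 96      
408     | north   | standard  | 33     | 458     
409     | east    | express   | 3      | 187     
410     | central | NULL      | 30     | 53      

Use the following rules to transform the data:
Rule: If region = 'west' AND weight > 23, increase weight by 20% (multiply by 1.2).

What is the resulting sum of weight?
234

Step 1: Find records where region = 'west' AND weight > 23
Step 2: 0 records match, summing to 0
Step 3: After multiplier: 0 × 1.2 = 0.0
Step 4: Unaffected records sum: 234
Step 5: Final sum = 0.0 + 234 = 234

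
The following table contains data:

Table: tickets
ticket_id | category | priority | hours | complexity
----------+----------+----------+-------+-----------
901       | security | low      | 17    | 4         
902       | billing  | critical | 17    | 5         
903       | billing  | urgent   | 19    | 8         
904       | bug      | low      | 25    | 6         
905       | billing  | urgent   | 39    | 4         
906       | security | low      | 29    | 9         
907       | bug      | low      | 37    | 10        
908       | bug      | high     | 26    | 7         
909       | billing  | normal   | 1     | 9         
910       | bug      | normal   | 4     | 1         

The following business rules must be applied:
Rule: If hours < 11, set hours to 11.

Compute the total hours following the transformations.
231

Step 1: 2 records have hours < 11
Step 2: These records originally summed to 5
Step 3: After setting to minimum: 2 × 11 = 22
Step 4: Unaffected records sum: 209
Step 5: Final sum = 22 + 209 = 231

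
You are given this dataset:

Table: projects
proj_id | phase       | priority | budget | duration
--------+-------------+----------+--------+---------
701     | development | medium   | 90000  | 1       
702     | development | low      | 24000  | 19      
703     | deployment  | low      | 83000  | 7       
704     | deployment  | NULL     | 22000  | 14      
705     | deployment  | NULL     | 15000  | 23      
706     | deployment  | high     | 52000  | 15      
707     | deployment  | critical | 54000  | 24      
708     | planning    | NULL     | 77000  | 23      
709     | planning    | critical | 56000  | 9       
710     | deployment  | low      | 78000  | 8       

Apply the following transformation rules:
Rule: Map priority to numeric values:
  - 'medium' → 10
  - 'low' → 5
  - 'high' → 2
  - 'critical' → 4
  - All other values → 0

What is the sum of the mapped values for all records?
35

Step 1: Apply mapping to each record
Step 2: Count by status:
  'medium': 1 records × 10 = 10
  'low': 3 records × 5 = 15
  'high': 1 records × 2 = 2
  'critical': 2 records × 4 = 8
Step 3: Sum all mapped values = 35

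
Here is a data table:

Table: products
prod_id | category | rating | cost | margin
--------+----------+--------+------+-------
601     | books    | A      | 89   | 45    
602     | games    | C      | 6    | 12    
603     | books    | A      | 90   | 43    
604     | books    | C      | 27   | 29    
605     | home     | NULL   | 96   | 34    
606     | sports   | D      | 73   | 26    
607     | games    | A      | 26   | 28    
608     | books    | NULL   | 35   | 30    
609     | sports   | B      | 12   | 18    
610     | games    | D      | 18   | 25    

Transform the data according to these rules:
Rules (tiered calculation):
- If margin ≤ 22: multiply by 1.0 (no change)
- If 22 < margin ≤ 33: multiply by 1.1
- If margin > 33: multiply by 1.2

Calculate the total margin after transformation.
328.2

Step 1: Tier 1 (margin ≤ 22): 2 records, sum = 30 × 1.0 = 30.0
Step 2: Tier 2 (22 < margin ≤ 33): 5 records, sum = 138 × 1.1 = 151.8
Step 3: Tier 3 (margin > 33): 3 records, sum = 122 × 1.2 = 146.4
Step 4: Final sum = 30.0 + 151.8 + 146.4 = 328.2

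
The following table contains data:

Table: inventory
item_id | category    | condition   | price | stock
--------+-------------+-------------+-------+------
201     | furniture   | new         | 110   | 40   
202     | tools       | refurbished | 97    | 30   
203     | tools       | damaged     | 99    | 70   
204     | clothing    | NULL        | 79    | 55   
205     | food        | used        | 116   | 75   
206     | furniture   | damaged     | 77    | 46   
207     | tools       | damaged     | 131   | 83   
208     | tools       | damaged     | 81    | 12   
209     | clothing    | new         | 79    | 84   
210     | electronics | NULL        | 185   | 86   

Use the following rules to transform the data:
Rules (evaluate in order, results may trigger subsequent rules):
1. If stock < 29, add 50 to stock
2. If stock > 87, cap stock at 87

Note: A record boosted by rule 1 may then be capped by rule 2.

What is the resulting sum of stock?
631

Step 1: Apply rule 1 to records with stock < 29
  - 1 records get bonus of 50
  - Of these, 0 records then exceed 87 and get capped
Step 2: Apply rule 2 to records with stock > 87
  - 0 records (original) are capped
Step 3: Calculate final sum = 631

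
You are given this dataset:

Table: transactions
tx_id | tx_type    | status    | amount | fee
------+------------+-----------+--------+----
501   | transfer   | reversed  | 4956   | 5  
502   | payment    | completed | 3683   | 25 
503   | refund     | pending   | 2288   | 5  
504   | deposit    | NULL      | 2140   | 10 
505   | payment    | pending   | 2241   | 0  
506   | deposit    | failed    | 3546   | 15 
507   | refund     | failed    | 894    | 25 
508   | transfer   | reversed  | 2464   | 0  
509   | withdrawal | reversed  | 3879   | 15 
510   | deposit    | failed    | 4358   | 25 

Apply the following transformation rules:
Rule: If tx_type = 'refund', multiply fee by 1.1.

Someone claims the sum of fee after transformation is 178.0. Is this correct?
No, the correct result is 128.0.

Step 1: Calculate the correct sum after transformation
Step 2: Apply multiplier 1.1 to records where tx_type = 'refund'
Step 3: Correct result = 128.0
Step 4: Claimed result = 178.0
Step 5: 128.0 ≠ 178.0
Conclusion: The claimed result is incorrect. The correct answer is 128.0.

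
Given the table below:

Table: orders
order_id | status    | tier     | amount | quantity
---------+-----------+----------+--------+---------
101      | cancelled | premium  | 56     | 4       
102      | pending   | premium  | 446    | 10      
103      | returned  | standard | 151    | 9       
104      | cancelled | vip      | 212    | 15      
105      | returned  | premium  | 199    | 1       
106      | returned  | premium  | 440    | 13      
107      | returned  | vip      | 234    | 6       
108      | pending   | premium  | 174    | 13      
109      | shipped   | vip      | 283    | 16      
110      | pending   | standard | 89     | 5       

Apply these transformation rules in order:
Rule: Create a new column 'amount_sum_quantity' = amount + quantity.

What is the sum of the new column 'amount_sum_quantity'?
2376

Step 1: For each record, compute amount + quantity
Example calculations:
  56 + 4 = 60
  446 + 10 = 456
  151 + 9 = 160
  ...
Step 2: Sum all derived values
Step 3: Total = 2376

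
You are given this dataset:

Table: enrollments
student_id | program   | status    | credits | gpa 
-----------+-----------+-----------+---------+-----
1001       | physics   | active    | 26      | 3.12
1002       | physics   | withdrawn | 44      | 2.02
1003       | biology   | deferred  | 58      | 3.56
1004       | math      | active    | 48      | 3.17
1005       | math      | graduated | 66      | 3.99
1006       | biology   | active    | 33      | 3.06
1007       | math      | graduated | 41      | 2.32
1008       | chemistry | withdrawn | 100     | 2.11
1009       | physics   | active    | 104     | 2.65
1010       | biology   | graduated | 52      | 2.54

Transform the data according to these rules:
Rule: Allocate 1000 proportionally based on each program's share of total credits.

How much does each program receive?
biology: 250.0, chemistry: 174.83, math: 270.98, physics: 304.2

Step 1: Calculate total credits = 572
Step 2: Calculate each program's proportion:
  biology: 143/572 = 25.00% → 250.0
  chemistry: 100/572 = 17.48% → 174.83
  math: 155/572 = 27.10% → 270.98
  physics: 174/572 = 30.42% → 304.2
Step 3: Verify: sum of allocations ≈ 1000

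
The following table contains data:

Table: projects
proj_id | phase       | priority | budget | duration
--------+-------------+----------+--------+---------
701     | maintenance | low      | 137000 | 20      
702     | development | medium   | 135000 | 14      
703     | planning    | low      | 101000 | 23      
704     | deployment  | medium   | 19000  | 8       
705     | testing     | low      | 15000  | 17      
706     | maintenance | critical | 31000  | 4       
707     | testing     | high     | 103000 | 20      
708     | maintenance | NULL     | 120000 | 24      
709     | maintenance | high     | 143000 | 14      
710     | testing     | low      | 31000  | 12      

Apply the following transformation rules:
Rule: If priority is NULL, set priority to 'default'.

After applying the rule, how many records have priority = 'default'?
1

Step 1: Count records where priority IS NULL
Step 2: Found 1 records with NULL priority
Step 3: These records will have priority set to 'default'
Step 4: Records already having priority = 'default': 0
Step 5: Answer: 1 + 0 = 1 records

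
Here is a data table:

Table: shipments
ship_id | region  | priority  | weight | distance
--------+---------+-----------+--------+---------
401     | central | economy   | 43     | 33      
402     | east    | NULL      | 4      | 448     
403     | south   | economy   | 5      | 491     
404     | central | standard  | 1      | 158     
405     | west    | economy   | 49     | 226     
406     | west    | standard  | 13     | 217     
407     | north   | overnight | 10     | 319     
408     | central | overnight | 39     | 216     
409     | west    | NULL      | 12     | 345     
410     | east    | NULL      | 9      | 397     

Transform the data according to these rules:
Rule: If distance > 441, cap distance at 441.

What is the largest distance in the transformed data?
441

Step 1: Original maximum distance = 491
Step 2: Apply cap at 441
Step 3: 2 records had distance > 441 and were capped
Step 4: Maximum after transformation = 441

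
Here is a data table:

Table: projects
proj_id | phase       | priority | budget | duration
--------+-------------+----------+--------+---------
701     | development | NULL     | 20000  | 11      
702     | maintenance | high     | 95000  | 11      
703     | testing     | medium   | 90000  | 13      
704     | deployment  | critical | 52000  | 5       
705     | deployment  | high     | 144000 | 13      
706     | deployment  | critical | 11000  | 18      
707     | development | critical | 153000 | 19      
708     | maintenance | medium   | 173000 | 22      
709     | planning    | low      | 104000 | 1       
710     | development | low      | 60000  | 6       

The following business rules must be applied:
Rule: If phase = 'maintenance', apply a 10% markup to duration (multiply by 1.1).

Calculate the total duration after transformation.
122.3

Step 1: Records with phase = 'maintenance' have total duration = 33
Step 2: Apply multiplier: 33 × 1.1 = 36.3
Step 3: Other records total: 86
Step 4: Final sum = 36.3 + 86 = 122.3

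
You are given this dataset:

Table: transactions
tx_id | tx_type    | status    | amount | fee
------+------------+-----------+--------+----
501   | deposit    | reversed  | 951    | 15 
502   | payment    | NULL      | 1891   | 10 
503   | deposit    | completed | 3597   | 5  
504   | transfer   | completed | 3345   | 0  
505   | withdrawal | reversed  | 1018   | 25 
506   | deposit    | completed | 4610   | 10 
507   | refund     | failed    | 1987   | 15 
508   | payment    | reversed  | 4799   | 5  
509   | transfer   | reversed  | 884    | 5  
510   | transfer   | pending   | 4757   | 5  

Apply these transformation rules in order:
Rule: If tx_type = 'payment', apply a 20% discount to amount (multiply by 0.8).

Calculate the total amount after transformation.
26501.0

Step 1: Records with tx_type = 'payment' have total amount = 6690
Step 2: Apply multiplier: 6690 × 0.8 = 5352.0
Step 3: Other records total: 21149
Step 4: Final sum = 5352.0 + 21149 = 26501.0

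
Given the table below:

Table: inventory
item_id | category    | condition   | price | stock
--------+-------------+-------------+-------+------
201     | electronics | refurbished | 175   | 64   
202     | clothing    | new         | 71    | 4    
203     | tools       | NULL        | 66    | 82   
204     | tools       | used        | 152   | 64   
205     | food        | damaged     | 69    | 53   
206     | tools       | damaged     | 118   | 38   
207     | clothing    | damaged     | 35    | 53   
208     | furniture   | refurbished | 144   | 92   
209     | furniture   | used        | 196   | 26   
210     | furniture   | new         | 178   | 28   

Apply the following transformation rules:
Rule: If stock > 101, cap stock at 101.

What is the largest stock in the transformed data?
92

Step 1: Original maximum stock = 92
Step 2: Check cap of 101 against maximum
Step 3: No records exceed the cap (max 92 <= cap 101), so no capping applies
Step 4: Maximum after transformation = 92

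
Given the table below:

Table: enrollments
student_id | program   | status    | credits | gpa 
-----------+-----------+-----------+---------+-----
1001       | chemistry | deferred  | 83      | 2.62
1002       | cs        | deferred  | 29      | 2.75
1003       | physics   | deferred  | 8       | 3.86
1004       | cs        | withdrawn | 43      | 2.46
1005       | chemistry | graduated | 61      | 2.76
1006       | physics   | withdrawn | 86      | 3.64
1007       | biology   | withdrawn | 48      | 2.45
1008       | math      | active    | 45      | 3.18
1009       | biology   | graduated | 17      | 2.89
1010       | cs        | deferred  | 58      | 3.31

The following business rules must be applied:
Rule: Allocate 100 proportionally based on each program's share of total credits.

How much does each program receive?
biology: 13.6, chemistry: 30.13, cs: 27.2, math: 9.41, physics: 19.67

Step 1: Calculate total credits = 478
Step 2: Calculate each program's proportion:
  biology: 65/478 = 13.60% → 13.6
  chemistry: 144/478 = 30.13% → 30.13
  cs: 130/478 = 27.20% → 27.2
  math: 45/478 = 9.41% → 9.41
  physics: 94/478 = 19.67% → 19.67
Step 3: Verify: sum of allocations ≈ 100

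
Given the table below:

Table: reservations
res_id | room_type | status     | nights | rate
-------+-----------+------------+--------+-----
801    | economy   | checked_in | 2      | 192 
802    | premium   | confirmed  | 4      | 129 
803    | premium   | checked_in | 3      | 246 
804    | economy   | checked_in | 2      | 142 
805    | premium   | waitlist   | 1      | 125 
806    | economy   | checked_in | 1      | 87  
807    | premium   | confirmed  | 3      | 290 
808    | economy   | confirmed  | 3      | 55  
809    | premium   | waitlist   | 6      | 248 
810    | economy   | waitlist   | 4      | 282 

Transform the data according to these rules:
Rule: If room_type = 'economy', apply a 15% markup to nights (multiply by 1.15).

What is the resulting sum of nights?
30.8

Step 1: Records with room_type = 'economy' have total nights = 12
Step 2: Apply multiplier: 12 × 1.15 = 13.8
Step 3: Other records total: 17
Step 4: Final sum = 13.8 + 17 = 30.8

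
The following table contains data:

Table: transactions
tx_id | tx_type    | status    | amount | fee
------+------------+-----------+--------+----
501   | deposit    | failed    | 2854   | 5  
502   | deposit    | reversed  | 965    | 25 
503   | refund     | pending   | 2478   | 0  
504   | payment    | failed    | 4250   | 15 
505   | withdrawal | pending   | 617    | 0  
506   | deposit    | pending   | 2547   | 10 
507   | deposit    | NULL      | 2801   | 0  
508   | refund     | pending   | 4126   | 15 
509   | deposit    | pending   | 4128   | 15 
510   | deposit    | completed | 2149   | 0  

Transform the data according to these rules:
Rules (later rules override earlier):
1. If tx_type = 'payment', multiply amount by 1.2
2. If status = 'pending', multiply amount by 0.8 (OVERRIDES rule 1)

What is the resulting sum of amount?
24985.8

Step 1: Rule 2 takes priority for records with status = 'pending'
  - 5 records: 13896 × 0.8 = 11116.8
Step 2: Rule 1 applies to remaining records with tx_type = 'payment'
  - 1 records: 4250 × 1.2 = 5100.0
Step 3: Other records unchanged: 8769
Step 4: Final sum = 11116.8 + 5100.0 + 8769 = 24985.8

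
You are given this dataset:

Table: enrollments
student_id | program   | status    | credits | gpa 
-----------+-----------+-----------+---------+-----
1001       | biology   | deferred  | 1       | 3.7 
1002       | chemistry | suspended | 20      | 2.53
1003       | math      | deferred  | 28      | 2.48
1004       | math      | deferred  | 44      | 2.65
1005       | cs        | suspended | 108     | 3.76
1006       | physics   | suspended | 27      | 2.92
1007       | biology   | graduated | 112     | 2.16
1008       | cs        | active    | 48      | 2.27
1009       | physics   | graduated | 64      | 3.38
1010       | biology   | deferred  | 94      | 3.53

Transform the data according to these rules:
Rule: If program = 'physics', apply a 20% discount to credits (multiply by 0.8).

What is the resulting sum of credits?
527.8

Step 1: Records with program = 'physics' have total credits = 91
Step 2: Apply multiplier: 91 × 0.8 = 72.8
Step 3: Other records total: 455
Step 4: Final sum = 72.8 + 455 = 527.8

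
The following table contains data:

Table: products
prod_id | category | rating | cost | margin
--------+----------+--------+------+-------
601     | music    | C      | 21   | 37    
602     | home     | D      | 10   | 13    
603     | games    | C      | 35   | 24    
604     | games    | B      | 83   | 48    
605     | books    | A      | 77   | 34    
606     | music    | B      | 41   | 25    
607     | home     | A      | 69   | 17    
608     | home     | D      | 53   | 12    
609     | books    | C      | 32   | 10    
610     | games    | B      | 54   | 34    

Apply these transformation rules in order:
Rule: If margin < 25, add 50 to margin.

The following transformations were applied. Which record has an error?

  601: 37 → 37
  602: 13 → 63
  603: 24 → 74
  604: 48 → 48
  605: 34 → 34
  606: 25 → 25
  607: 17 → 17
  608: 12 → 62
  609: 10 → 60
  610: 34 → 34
Record 607 has an error. The correct transformed value should be 67, not 17.

Step 1: Check each record against the rule
Step 2: Record 607 has margin = 17
Step 3: Since 17 < 25, the bonus should have been applied
Step 4: Correct value = 67, but claimed value = 17
Conclusion: Record 607 has the error.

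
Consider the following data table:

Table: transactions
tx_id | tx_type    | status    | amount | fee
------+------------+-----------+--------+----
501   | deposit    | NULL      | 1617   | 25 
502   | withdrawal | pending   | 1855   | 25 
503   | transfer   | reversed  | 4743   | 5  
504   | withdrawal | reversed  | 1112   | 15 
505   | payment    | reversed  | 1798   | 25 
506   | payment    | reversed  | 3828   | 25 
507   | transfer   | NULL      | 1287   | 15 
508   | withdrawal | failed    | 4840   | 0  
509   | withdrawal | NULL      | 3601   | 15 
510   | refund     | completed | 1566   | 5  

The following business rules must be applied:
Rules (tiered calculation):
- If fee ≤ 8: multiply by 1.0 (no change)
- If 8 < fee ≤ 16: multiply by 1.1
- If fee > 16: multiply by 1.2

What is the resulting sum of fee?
179.5

Step 1: Tier 1 (fee ≤ 8): 3 records, sum = 10 × 1.0 = 10.0
Step 2: Tier 2 (8 < fee ≤ 16): 3 records, sum = 45 × 1.1 = 49.5
Step 3: Tier 3 (fee > 16): 4 records, sum = 100 × 1.2 = 120.0
Step 4: Final sum = 10.0 + 49.5 + 120.0 = 179.5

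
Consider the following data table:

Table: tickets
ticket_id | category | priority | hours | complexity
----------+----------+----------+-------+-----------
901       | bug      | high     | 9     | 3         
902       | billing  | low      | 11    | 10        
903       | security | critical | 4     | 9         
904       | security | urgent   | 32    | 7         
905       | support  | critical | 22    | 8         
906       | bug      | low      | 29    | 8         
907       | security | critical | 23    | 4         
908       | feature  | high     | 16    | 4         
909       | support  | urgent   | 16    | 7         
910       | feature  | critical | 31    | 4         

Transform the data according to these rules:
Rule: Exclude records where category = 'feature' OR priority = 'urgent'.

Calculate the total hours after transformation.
98

Step 1: Find records where category = 'feature' OR priority = 'urgent'
Step 2: 4 records match, summing to 95
Step 3: Original sum: 193
Step 4: Remaining sum = 193 - 95 = 98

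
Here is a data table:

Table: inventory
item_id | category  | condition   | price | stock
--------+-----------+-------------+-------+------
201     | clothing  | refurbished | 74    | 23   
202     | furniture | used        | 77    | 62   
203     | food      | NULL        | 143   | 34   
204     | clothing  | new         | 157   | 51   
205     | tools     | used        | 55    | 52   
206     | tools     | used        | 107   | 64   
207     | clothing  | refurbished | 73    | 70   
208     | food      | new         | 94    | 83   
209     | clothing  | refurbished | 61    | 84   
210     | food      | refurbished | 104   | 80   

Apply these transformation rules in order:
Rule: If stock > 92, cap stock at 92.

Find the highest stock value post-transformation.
84

Step 1: Original maximum stock = 84
Step 2: Check cap of 92 against maximum
Step 3: No records exceed the cap (max 84 <= cap 92), so no capping applies
Step 4: Maximum after transformation = 84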